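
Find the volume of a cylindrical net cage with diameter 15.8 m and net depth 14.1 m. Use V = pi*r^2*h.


r = d/2 = 15.8/2 = 7.9 m
Base area = pi*r^2 = pi*7.9^2 = 196.0668 m^2
Volume = 196.0668 * 14.1 = 2764.54 m^3

2764.54 m^3


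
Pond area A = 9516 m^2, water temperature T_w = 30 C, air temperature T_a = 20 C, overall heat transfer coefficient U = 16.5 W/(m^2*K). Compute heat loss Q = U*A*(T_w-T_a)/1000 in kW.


Temperature difference dT = 30 - 20 = 10 K
Heat loss (W) = U * A * dT = 16.5 * 9516 * 10 = 1570140 W
Convert to kW: 1570140 / 1000 = 1570.14 kW

1570.14 kW


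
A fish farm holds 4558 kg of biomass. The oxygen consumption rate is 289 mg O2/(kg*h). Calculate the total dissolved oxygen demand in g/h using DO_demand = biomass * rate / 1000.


Total O2 consumption (mg/h) = 4558 kg * 289 mg/(kg*h) = 1317262 mg/h
Convert to g/h: 1317262 / 1000 = 1317.262 g/h

1317.262 g/h


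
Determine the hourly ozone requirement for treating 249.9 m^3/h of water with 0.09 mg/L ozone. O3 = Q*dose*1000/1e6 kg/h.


O3 demand (mg/h) = Q * dose * 1000 = 249.9 * 0.09 * 1000 = 22491 mg/h
Convert mg to kg: 22491 / 1e6 = 0.022491 kg/h

0.022491 kg/h


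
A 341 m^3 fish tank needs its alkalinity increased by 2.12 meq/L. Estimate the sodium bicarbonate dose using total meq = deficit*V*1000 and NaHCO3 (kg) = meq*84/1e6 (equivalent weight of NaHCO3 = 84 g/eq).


Tank volume in L = 341 m^3 * 1000 = 341000 L
Total meq required = 2.12 meq/L * 341000 L = 722920 meq
NaHCO3 mass = 722920 meq * 84 mg/meq / 1e6 = 60.7253 kg

60.7253 kg


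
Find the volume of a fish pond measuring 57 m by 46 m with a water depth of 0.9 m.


Base area = L * W = 57 * 46 = 2622 m^2
Volume = area * depth = 2622 * 0.9 = 2359.8 m^3

2359.8 m^3


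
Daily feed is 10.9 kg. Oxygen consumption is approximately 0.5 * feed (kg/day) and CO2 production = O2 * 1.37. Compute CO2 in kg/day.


O2 = 10.9 * 0.5 = 5.45
CO2 = 5.45 * 1.37 = 7.4665

7.4665 kg/day


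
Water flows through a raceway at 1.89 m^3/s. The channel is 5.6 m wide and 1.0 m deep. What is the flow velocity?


Cross-sectional area = W * d = 5.6 * 1.0 = 5.6 m^2
Velocity = Q / A = 1.89 / 5.6 = 0.3375 m/s

0.3375 m/s


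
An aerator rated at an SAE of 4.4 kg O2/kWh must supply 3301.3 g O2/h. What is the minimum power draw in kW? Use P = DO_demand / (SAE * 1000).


SAE in g O2/kWh = 4.4 * 1000 = 4400 g/kWh
P = DO_demand / SAE_g = 3301.3 / 4400 = 0.750295 kW

0.750295 kW


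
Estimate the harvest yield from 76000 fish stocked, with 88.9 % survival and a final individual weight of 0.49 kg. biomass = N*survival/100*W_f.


Survivors = 76000 * 88.9/100 = 67564 fish
Harvest biomass = survivors * W_f = 67564 * 0.49 = 33106.36 kg

33106.36 kg


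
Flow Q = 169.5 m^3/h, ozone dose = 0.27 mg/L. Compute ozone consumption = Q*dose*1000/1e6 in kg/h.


O3 demand (mg/h) = Q * dose * 1000 = 169.5 * 0.27 * 1000 = 45765 mg/h
Convert mg to kg: 45765 / 1e6 = 0.045765 kg/h

0.045765 kg/h


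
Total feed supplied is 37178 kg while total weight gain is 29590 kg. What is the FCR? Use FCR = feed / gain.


FCR = feed consumed / weight gained
FCR = 37178 kg / 29590 kg = 1.25644

1.25644


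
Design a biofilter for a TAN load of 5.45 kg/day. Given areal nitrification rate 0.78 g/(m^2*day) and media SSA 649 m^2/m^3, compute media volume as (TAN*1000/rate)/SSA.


A = 5.45*1000 / 0.78 = 6987.1795 m^2
V = 6987.1795 / 649 = 10.7661

10.7661 m^3


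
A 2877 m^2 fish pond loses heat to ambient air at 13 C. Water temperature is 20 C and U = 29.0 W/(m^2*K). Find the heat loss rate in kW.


Temperature difference dT = 20 - 13 = 7 K
Heat loss (W) = U * A * dT = 29.0 * 2877 * 7 = 584031 W
Convert to kW: 584031 / 1000 = 584.031 kW

584.031 kW


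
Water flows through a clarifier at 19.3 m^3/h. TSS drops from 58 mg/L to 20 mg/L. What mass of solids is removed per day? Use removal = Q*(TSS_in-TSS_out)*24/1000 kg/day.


Concentration drop: TSS_in - TSS_out = 58 - 20 = 38 mg/L
Hourly solids removed = Q * dTSS = 19.3 m^3/h * 38 mg/L = 733.4 g/h  (m^3/h * mg/L = g/h)
Daily solids removed = 733.4 * 24 = 17601.6 g/day
Convert g to kg: 17601.6 / 1000 = 17.6016 kg/day

17.6016 kg/day


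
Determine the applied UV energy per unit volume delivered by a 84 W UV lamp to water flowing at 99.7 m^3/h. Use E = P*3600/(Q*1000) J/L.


Energy delivered per hour = 84 W * 3600 s = 302400 J/h
Volume treated per hour = 99.7 m^3/h * 1000 = 99700 L/h
dose = 302400 / 99700 = 3.0331 J/L

3.0331 J/L


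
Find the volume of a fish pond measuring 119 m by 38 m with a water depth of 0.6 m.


Base area = L * W = 119 * 38 = 4522 m^2
Volume = area * depth = 4522 * 0.6 = 2713.2 m^3

2713.2 m^3


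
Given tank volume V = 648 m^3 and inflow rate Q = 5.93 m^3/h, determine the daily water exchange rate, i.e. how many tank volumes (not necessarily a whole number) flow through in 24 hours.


Daily flow volume = 5.93 m^3/h * 24 h = 142.32 m^3/day
Exchanges = daily flow / tank volume = 142.32 / 648 = 0.21963 exchanges/day

0.21963 exchanges/day


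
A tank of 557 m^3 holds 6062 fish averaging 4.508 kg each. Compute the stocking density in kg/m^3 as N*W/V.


Total biomass = 6062 fish * 4.508 kg = 27327.496 kg
Density = total biomass / volume = 27327.496 / 557 = 49.0619 kg/m^3

49.0619 kg/m^3


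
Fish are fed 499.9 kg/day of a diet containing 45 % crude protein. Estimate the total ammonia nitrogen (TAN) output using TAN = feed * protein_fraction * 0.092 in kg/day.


Protein in feed = 499.9 * 45/100 = 224.955 kg/day
TAN = protein * 0.092 = 224.955 * 0.092 = 20.69586 kg/day

20.69586 kg/day


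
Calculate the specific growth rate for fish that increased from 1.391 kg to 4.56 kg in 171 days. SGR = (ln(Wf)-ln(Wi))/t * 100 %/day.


ln(W_f) = ln(4.56) = 1.5173226
ln(W_i) = ln(1.391) = 0.33002291
ln(W_f) - ln(W_i) = 1.5173226 - 0.33002291 = 1.1872997
SGR = 1.1872997 / 171 * 100 = 0.694327 %/day

0.694327 %/day


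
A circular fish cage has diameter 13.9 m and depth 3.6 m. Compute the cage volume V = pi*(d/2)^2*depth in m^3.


r = d/2 = 13.9/2 = 6.95 m
Base area = pi*r^2 = pi*6.95^2 = 151.74678 m^2
Volume = 151.74678 * 3.6 = 546.288 m^3

546.288 m^3


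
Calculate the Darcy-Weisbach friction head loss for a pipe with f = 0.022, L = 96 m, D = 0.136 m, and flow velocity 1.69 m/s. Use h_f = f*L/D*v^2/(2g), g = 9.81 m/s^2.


v^2 = 1.69^2 = 2.8561 m^2/s^2
L/D = 96/0.136 = 705.88235
h_f = f*(L/D)*v^2/(2g) = 0.022 * 705.88235 * 2.8561 / 19.62 = 2.26063 m

2.26063 m


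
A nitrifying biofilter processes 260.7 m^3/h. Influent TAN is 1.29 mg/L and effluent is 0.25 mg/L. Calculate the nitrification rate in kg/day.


Concentration drop: TAN_in - TAN_out = 1.29 - 0.25 = 1.04 mg/L
Hourly TAN removed = Q * dTAN = 260.7 m^3/h * 1.04 mg/L = 271.128 g/h  (m^3/h * mg/L = g/h)
Daily TAN removed = 271.128 * 24 = 6507.072 g/day
Convert to kg/day: 6507.072 / 1000 = 6.507072 kg/day

6.507072 kg/day


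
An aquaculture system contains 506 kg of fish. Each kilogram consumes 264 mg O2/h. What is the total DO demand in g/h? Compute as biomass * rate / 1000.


Total O2 consumption (mg/h) = 506 kg * 264 mg/(kg*h) = 133584 mg/h
Convert to g/h: 133584 / 1000 = 133.584 g/h

133.584 g/h


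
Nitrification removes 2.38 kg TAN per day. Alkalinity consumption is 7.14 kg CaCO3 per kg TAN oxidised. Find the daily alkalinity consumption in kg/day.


Alkalinity factor: 7.14 kg CaCO3 consumed per kg TAN nitrified
alk = 2.38 kg TAN * 7.14 = 16.9932 kg CaCO3/day

16.9932 kg CaCO3/day


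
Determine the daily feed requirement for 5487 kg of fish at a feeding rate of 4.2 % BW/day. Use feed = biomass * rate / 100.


Feeding rate fraction = 4.2% / 100 = 0.042
Daily feed = 5487 kg * 0.042 = 230.454 kg/day

230.454 kg/day


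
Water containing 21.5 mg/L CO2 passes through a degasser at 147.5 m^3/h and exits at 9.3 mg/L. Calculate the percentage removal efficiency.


CO2_out / CO2_in = 9.3 / 21.5 = 0.43255814
Fraction remaining = 0.43255814
efficiency = (1 - 0.43255814) * 100 = 56.7442 %

56.7442 %


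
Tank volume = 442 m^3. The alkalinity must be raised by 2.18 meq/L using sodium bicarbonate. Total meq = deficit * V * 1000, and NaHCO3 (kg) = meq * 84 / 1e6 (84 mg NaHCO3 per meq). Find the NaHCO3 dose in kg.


Tank volume in L = 442 m^3 * 1000 = 442000 L
Total meq required = 2.18 meq/L * 442000 L = 963560 meq
NaHCO3 mass = 963560 meq * 84 mg/meq / 1e6 = 80.939 kg

80.939 kg


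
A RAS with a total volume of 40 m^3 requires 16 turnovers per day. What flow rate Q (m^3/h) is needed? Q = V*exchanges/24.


Daily recirculation volume = 40 m^3 * 16 = 640 m^3/day
Flow rate Q = daily volume / 24 h = 640 / 24 = 26.6667 m^3/h

26.6667 m^3/h


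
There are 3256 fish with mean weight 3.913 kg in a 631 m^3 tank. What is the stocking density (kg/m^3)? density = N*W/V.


Total biomass = 3256 fish * 3.913 kg = 12740.728 kg
Density = total biomass / volume = 12740.728 / 631 = 20.1913 kg/m^3

20.1913 kg/m^3


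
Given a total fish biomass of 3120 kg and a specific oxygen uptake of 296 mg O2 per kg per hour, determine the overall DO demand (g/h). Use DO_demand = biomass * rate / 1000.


Total O2 consumption (mg/h) = 3120 kg * 296 mg/(kg*h) = 923520 mg/h
Convert to g/h: 923520 / 1000 = 923.52 g/h

923.52 g/h


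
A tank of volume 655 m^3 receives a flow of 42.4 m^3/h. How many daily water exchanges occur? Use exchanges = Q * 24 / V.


Daily flow volume = 42.4 m^3/h * 24 h = 1017.6 m^3/day
Exchanges = daily flow / tank volume = 1017.6 / 655 = 1.55359 exchanges/day

1.55359 exchanges/day


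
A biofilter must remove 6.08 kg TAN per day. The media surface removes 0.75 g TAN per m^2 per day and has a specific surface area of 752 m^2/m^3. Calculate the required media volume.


A = 6.08*1000 / 0.75 = 8106.6667 m^2
V = 8106.6667 / 752 = 10.7801

10.7801 m^3


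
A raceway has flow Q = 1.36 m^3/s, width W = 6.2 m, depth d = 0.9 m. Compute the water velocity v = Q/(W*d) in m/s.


Cross-sectional area = W * d = 6.2 * 0.9 = 5.58 m^2
Velocity = Q / A = 1.36 / 5.58 = 0.243728 m/s

0.243728 m/s


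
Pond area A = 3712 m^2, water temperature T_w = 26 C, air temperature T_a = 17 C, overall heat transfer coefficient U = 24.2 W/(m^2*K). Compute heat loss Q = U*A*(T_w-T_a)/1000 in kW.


Temperature difference dT = 26 - 17 = 9 K
Heat loss (W) = U * A * dT = 24.2 * 3712 * 9 = 808473.6 W
Convert to kW: 808473.6 / 1000 = 808.4736 kW

808.4736 kW


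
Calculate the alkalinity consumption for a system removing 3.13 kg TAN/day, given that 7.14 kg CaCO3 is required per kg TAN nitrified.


Alkalinity factor: 7.14 kg CaCO3 consumed per kg TAN nitrified
alk = 3.13 kg TAN * 7.14 = 22.3482 kg CaCO3/day

22.3482 kg CaCO3/day


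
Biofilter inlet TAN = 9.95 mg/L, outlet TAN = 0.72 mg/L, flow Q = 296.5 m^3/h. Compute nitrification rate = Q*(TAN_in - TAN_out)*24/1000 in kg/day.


Concentration drop: TAN_in - TAN_out = 9.95 - 0.72 = 9.23 mg/L
Hourly TAN removed = Q * dTAN = 296.5 m^3/h * 9.23 mg/L = 2736.695 g/h  (m^3/h * mg/L = g/h)
Daily TAN removed = 2736.695 * 24 = 65680.68 g/day
Convert to kg/day: 65680.68 / 1000 = 65.68068 kg/day

65.68068 kg/day


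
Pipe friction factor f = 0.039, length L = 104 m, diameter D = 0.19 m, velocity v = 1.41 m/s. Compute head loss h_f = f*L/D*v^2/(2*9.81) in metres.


v^2 = 1.41^2 = 1.9881 m^2/s^2
L/D = 104/0.19 = 547.36842
h_f = f*(L/D)*v^2/(2g) = 0.039 * 547.36842 * 1.9881 / 19.62 = 2.16313 m

2.16313 m


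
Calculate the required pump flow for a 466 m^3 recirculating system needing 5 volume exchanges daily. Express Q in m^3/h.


Daily recirculation volume = 466 m^3 * 5 = 2330 m^3/day
Flow rate Q = daily volume / 24 h = 2330 / 24 = 97.0833 m^3/h

97.0833 m^3/h


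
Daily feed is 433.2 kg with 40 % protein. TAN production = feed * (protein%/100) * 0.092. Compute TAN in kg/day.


Protein in feed = 433.2 * 40/100 = 173.28 kg/day
TAN = protein * 0.092 = 173.28 * 0.092 = 15.94176 kg/day

15.94176 kg/day


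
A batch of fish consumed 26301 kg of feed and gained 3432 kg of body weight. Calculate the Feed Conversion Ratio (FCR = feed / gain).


FCR = feed consumed / weight gained
FCR = 26301 kg / 3432 kg = 7.66346

7.66346


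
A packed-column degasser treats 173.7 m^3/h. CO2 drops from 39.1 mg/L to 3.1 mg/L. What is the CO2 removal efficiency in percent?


CO2_out / CO2_in = 3.1 / 39.1 = 0.079283887
Fraction remaining = 0.079283887
efficiency = (1 - 0.079283887) * 100 = 92.0716 %

92.0716 %


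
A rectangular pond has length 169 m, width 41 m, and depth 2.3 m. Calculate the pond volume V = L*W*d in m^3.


Base area = L * W = 169 * 41 = 6929 m^2
Volume = area * depth = 6929 * 2.3 = 15936.7 m^3

15936.7 m^3


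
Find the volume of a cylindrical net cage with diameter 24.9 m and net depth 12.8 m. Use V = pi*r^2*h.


r = d/2 = 24.9/2 = 12.45 m
Base area = pi*r^2 = pi*12.45^2 = 486.95472 m^2
Volume = 486.95472 * 12.8 = 6233.02 m^3

6233.02 m^3


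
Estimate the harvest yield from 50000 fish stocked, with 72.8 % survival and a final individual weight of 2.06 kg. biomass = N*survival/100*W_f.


Survivors = 50000 * 72.8/100 = 36400 fish
Harvest biomass = survivors * W_f = 36400 * 2.06 = 74984 kg

74984 kg


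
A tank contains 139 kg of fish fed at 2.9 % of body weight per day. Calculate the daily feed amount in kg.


Feeding rate fraction = 2.9% / 100 = 0.029
Daily feed = 139 kg * 0.029 = 4.031 kg/day

4.031 kg/day


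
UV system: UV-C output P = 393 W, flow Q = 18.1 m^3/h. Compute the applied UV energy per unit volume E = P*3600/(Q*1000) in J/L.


Energy delivered per hour = 393 W * 3600 s = 1414800 J/h
Volume treated per hour = 18.1 m^3/h * 1000 = 18100 L/h
dose = 1414800 / 18100 = 78.1657 J/L

78.1657 J/L


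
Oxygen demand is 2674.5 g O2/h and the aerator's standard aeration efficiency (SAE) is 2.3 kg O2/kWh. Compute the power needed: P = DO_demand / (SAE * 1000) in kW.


SAE in g O2/kWh = 2.3 * 1000 = 2300 g/kWh
P = DO_demand / SAE_g = 2674.5 / 2300 = 1.16283 kW

1.16283 kW


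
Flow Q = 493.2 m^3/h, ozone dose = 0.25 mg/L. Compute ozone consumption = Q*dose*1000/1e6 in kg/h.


O3 demand (mg/h) = Q * dose * 1000 = 493.2 * 0.25 * 1000 = 123300 mg/h
Convert mg to kg: 123300 / 1e6 = 0.1233 kg/h

0.1233 kg/h


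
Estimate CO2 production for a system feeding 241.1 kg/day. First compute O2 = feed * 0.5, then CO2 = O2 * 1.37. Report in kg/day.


O2 = 241.1 * 0.5 = 120.55
CO2 = 120.55 * 1.37 = 165.1535

165.1535 kg/day


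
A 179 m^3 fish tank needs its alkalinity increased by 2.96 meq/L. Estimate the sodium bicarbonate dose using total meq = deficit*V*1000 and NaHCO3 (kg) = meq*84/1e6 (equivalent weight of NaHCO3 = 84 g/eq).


Tank volume in L = 179 m^3 * 1000 = 179000 L
Total meq required = 2.96 meq/L * 179000 L = 529840 meq
NaHCO3 mass = 529840 meq * 84 mg/meq / 1e6 = 44.5066 kg

44.5066 kg


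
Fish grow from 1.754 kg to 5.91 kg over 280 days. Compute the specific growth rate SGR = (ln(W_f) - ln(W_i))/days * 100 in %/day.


ln(W_f) = ln(5.91) = 1.7766458
ln(W_i) = ln(1.754) = 0.56189889
ln(W_f) - ln(W_i) = 1.7766458 - 0.56189889 = 1.2147469
SGR = 1.2147469 / 280 * 100 = 0.433838 %/day

0.433838 %/day


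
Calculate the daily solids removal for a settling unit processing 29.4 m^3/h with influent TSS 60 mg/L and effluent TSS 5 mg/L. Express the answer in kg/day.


Concentration drop: TSS_in - TSS_out = 60 - 5 = 55 mg/L
Hourly solids removed = Q * dTSS = 29.4 m^3/h * 55 mg/L = 1617 g/h  (m^3/h * mg/L = g/h)
Daily solids removed = 1617 * 24 = 38808 g/day
Convert g to kg: 38808 / 1000 = 38.808 kg/day

38.808 kg/day


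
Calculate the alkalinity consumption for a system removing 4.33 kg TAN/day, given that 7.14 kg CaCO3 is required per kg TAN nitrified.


Alkalinity factor: 7.14 kg CaCO3 consumed per kg TAN nitrified
alk = 4.33 kg TAN * 7.14 = 30.9162 kg CaCO3/day

30.9162 kg CaCO3/day


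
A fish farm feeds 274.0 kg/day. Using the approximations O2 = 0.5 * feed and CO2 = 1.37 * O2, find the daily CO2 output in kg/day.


O2 = 274.0 * 0.5 = 137
CO2 = 137 * 1.37 = 187.69

187.69 kg/day


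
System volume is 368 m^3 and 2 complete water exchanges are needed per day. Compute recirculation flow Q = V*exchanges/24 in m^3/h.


Daily recirculation volume = 368 m^3 * 2 = 736 m^3/day
Flow rate Q = daily volume / 24 h = 736 / 24 = 30.6667 m^3/h

30.6667 m^3/h


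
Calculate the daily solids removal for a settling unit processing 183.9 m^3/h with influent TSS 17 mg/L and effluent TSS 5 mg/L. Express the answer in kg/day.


Concentration drop: TSS_in - TSS_out = 17 - 5 = 12 mg/L
Hourly solids removed = Q * dTSS = 183.9 m^3/h * 12 mg/L = 2206.8 g/h  (m^3/h * mg/L = g/h)
Daily solids removed = 2206.8 * 24 = 52963.2 g/day
Convert g to kg: 52963.2 / 1000 = 52.9632 kg/day

52.9632 kg/day


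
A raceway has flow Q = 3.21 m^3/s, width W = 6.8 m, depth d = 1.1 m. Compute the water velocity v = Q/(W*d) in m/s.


Cross-sectional area = W * d = 6.8 * 1.1 = 7.48 m^2
Velocity = Q / A = 3.21 / 7.48 = 0.429144 m/s

0.429144 m/s


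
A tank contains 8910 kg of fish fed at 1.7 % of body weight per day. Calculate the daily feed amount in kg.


Feeding rate fraction = 1.7% / 100 = 0.017
Daily feed = 8910 kg * 0.017 = 151.47 kg/day

151.47 kg/day


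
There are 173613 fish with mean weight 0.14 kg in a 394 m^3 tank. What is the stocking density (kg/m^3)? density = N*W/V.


Total biomass = 173613 fish * 0.14 kg = 24305.82 kg
Density = total biomass / volume = 24305.82 / 394 = 61.6899 kg/m^3

61.6899 kg/m^3


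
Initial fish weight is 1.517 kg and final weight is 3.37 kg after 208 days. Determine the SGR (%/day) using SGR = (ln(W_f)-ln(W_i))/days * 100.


ln(W_f) = ln(3.37) = 1.2149127
ln(W_i) = ln(1.517) = 0.4167347
ln(W_f) - ln(W_i) = 1.2149127 - 0.4167347 = 0.798178
SGR = 0.798178 / 208 * 100 = 0.383739 %/day

0.383739 %/day


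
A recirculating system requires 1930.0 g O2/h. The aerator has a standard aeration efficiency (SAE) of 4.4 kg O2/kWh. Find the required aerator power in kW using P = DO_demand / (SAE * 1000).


SAE in g O2/kWh = 4.4 * 1000 = 4400 g/kWh
P = DO_demand / SAE_g = 1930.0 / 4400 = 0.438636 kW

0.438636 kW


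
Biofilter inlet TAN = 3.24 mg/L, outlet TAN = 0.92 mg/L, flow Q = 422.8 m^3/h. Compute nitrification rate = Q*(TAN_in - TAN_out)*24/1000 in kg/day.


Concentration drop: TAN_in - TAN_out = 3.24 - 0.92 = 2.32 mg/L
Hourly TAN removed = Q * dTAN = 422.8 m^3/h * 2.32 mg/L = 980.896 g/h  (m^3/h * mg/L = g/h)
Daily TAN removed = 980.896 * 24 = 23541.504 g/day
Convert to kg/day: 23541.504 / 1000 = 23.541504 kg/day

23.541504 kg/day


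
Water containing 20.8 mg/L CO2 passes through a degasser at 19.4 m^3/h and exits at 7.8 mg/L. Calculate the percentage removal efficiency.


CO2_out / CO2_in = 7.8 / 20.8 = 0.375
Fraction remaining = 0.375
efficiency = (1 - 0.375) * 100 = 62.5 %

62.5 %


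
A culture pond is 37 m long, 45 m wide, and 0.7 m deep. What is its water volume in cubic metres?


Base area = L * W = 37 * 45 = 1665 m^2
Volume = area * depth = 1665 * 0.7 = 1165.5 m^3

1165.5 m^3


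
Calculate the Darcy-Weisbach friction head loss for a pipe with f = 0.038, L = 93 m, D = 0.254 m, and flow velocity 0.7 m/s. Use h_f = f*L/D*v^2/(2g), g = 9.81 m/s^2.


v^2 = 0.7^2 = 0.49 m^2/s^2
L/D = 93/0.254 = 366.14173
h_f = f*(L/D)*v^2/(2g) = 0.038 * 366.14173 * 0.49 / 19.62 = 0.34748 m

0.34748 m


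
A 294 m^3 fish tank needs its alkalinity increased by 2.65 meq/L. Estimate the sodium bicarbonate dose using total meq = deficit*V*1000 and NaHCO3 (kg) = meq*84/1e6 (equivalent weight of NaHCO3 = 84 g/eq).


Tank volume in L = 294 m^3 * 1000 = 294000 L
Total meq required = 2.65 meq/L * 294000 L = 779100 meq
NaHCO3 mass = 779100 meq * 84 mg/meq / 1e6 = 65.4444 kg

65.4444 kg


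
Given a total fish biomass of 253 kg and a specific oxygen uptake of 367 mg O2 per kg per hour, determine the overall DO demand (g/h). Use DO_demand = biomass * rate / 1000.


Total O2 consumption (mg/h) = 253 kg * 367 mg/(kg*h) = 92851 mg/h
Convert to g/h: 92851 / 1000 = 92.851 g/h

92.851 g/h


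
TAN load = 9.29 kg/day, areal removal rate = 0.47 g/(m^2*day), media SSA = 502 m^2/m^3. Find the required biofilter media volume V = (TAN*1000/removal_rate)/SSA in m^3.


A = 9.29*1000 / 0.47 = 19765.957 m^2
V = 19765.957 / 502 = 39.3744

39.3744 m^3


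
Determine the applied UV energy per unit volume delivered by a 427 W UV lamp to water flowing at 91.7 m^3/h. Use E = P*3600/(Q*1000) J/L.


Energy delivered per hour = 427 W * 3600 s = 1537200 J/h
Volume treated per hour = 91.7 m^3/h * 1000 = 91700 L/h
dose = 1537200 / 91700 = 16.7634 J/L

16.7634 J/L


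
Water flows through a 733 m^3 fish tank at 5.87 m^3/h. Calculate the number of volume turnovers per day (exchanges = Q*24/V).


Daily flow volume = 5.87 m^3/h * 24 h = 140.88 m^3/day
Exchanges = daily flow / tank volume = 140.88 / 733 = 0.192196 exchanges/day

0.192196 exchanges/day


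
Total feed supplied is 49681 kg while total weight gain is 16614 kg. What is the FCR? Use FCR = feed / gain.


FCR = feed consumed / weight gained
FCR = 49681 kg / 16614 kg = 2.99031

2.99031


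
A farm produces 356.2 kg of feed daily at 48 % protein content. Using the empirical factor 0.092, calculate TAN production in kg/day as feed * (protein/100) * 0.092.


Protein in feed = 356.2 * 48/100 = 170.976 kg/day
TAN = protein * 0.092 = 170.976 * 0.092 = 15.729792 kg/day

15.729792 kg/day


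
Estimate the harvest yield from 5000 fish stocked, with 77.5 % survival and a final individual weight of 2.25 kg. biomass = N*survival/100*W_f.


Survivors = 5000 * 77.5/100 = 3875 fish
Harvest biomass = survivors * W_f = 3875 * 2.25 = 8718.75 kg

8718.75 kg


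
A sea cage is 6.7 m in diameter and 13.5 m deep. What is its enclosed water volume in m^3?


r = d/2 = 6.7/2 = 3.35 m
Base area = pi*r^2 = pi*3.35^2 = 35.256524 m^2
Volume = 35.256524 * 13.5 = 475.963 m^3

475.963 m^3


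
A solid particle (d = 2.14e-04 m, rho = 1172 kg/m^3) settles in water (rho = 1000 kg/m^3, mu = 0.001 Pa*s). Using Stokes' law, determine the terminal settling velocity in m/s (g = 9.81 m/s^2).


Density difference: rho_p - rho_f = 1172 - 1000 = 172 kg/m^3
d^2 = (2.14e-04)^2 = 4.5796e-08 m^2
Numerator = (rho_p - rho_f) * g * d^2 = 172 * 9.81 * 4.5796e-08 = 7.7272507e-05
Denominator = 18 * mu = 18 * 0.001 = 0.018
v_s = 7.7272507e-05 / 0.018 = 0.00429292 m/s
Check: Re = rho_f * v_s * d / mu = 1000 * 0.00429292 * 2.14e-04 / 0.001 = 0.919 < 1, so Stokes' law applies.

0.00429292 m/s


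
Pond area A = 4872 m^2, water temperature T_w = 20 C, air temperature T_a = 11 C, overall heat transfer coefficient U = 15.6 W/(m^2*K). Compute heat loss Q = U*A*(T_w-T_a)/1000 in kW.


Temperature difference dT = 20 - 11 = 9 K
Heat loss (W) = U * A * dT = 15.6 * 4872 * 9 = 684028.8 W
Convert to kW: 684028.8 / 1000 = 684.0288 kW

684.0288 kW


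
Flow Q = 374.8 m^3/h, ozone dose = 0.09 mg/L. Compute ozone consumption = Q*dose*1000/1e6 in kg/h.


O3 demand (mg/h) = Q * dose * 1000 = 374.8 * 0.09 * 1000 = 33732 mg/h
Convert mg to kg: 33732 / 1e6 = 0.033732 kg/h

0.033732 kg/h


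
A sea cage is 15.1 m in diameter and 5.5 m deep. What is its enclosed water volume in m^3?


r = d/2 = 15.1/2 = 7.55 m
Base area = pi*r^2 = pi*7.55^2 = 179.07864 m^2
Volume = 179.07864 * 5.5 = 984.933 m^3

984.933 m^3


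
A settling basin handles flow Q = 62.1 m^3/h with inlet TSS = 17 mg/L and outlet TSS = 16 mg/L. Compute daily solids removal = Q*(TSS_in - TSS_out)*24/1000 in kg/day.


Concentration drop: TSS_in - TSS_out = 17 - 16 = 1 mg/L
Hourly solids removed = Q * dTSS = 62.1 m^3/h * 1 mg/L = 62.1 g/h  (m^3/h * mg/L = g/h)
Daily solids removed = 62.1 * 24 = 1490.4 g/day
Convert g to kg: 1490.4 / 1000 = 1.4904 kg/day

1.4904 kg/day


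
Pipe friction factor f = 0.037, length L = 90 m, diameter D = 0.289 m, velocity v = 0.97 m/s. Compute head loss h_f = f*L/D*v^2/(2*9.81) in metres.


v^2 = 0.97^2 = 0.9409 m^2/s^2
L/D = 90/0.289 = 311.41869
h_f = f*(L/D)*v^2/(2g) = 0.037 * 311.41869 * 0.9409 / 19.62 = 0.552575 m

0.552575 m


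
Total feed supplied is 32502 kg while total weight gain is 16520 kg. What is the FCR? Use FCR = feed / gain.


FCR = feed consumed / weight gained
FCR = 32502 kg / 16520 kg = 1.96743

1.96743


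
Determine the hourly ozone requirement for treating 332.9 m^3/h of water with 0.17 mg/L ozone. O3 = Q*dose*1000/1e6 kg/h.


O3 demand (mg/h) = Q * dose * 1000 = 332.9 * 0.17 * 1000 = 56593 mg/h
Convert mg to kg: 56593 / 1e6 = 0.056593 kg/h

0.056593 kg/h


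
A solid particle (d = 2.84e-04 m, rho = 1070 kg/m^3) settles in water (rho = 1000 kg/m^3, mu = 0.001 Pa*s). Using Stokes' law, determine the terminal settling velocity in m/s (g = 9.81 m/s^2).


Density difference: rho_p - rho_f = 1070 - 1000 = 70 kg/m^3
d^2 = (2.84e-04)^2 = 8.0656e-08 m^2
Numerator = (rho_p - rho_f) * g * d^2 = 70 * 9.81 * 8.0656e-08 = 5.5386475e-05
Denominator = 18 * mu = 18 * 0.001 = 0.018
v_s = 5.5386475e-05 / 0.018 = 0.00307703 m/s
Check: Re = rho_f * v_s * d / mu = 1000 * 0.00307703 * 2.84e-04 / 0.001 = 0.874 < 1, so Stokes' law applies.

0.00307703 m/s


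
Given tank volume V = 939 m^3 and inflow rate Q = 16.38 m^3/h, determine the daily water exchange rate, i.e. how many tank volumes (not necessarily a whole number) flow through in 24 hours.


Daily flow volume = 16.38 m^3/h * 24 h = 393.12 m^3/day
Exchanges = daily flow / tank volume = 393.12 / 939 = 0.418658 exchanges/day

0.418658 exchanges/day


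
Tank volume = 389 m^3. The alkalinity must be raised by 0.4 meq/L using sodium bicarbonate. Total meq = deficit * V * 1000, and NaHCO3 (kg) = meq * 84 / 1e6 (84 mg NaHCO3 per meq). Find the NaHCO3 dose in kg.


Tank volume in L = 389 m^3 * 1000 = 389000 L
Total meq required = 0.4 meq/L * 389000 L = 155600 meq
NaHCO3 mass = 155600 meq * 84 mg/meq / 1e6 = 13.0704 kg

13.0704 kg


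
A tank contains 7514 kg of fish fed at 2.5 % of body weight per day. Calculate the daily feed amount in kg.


Feeding rate fraction = 2.5% / 100 = 0.025
Daily feed = 7514 kg * 0.025 = 187.85 kg/day

187.85 kg/day


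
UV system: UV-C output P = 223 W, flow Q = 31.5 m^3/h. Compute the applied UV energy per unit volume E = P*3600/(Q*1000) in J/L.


Energy delivered per hour = 223 W * 3600 s = 802800 J/h
Volume treated per hour = 31.5 m^3/h * 1000 = 31500 L/h
dose = 802800 / 31500 = 25.4857 J/L

25.4857 J/L


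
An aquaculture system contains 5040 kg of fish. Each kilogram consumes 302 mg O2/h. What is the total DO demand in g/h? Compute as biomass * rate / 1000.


Total O2 consumption (mg/h) = 5040 kg * 302 mg/(kg*h) = 1522080 mg/h
Convert to g/h: 1522080 / 1000 = 1522.08 g/h

1522.08 g/h


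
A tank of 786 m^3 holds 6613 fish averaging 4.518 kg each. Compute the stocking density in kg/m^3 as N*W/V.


Total biomass = 6613 fish * 4.518 kg = 29877.534 kg
Density = total biomass / volume = 29877.534 / 786 = 38.0121 kg/m^3

38.0121 kg/m^3


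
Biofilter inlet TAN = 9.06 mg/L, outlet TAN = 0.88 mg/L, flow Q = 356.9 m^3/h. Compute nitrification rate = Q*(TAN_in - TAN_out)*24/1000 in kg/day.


Concentration drop: TAN_in - TAN_out = 9.06 - 0.88 = 8.18 mg/L
Hourly TAN removed = Q * dTAN = 356.9 m^3/h * 8.18 mg/L = 2919.442 g/h  (m^3/h * mg/L = g/h)
Daily TAN removed = 2919.442 * 24 = 70066.608 g/day
Convert to kg/day: 70066.608 / 1000 = 70.066608 kg/day

70.066608 kg/day


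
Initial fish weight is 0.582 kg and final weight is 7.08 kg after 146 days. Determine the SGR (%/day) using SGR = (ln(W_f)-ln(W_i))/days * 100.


ln(W_f) = ln(7.08) = 1.9572739
ln(W_i) = ln(0.582) = -0.54128483
ln(W_f) - ln(W_i) = 1.9572739 - -0.54128483 = 2.4985587
SGR = 2.4985587 / 146 * 100 = 1.71134 %/day

1.71134 %/day


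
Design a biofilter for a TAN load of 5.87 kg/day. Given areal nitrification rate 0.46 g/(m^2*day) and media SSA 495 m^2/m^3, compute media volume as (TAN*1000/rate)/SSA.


A = 5.87*1000 / 0.46 = 12760.87 m^2
V = 12760.87 / 495 = 25.7795

25.7795 m^3


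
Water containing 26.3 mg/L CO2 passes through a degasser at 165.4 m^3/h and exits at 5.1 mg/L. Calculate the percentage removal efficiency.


CO2_out / CO2_in = 5.1 / 26.3 = 0.19391635
Fraction remaining = 0.19391635
efficiency = (1 - 0.19391635) * 100 = 80.6084 %

80.6084 %


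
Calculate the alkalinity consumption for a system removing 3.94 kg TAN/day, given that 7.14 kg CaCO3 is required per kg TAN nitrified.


Alkalinity factor: 7.14 kg CaCO3 consumed per kg TAN nitrified
alk = 3.94 kg TAN * 7.14 = 28.1316 kg CaCO3/day

28.1316 kg CaCO3/day


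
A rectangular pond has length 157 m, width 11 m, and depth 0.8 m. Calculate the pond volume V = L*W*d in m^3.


Base area = L * W = 157 * 11 = 1727 m^2
Volume = area * depth = 1727 * 0.8 = 1381.6 m^3

1381.6 m^3


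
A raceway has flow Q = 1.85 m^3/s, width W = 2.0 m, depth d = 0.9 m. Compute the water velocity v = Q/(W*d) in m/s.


Cross-sectional area = W * d = 2.0 * 0.9 = 1.8 m^2
Velocity = Q / A = 1.85 / 1.8 = 1.02778 m/s

1.02778 m/s


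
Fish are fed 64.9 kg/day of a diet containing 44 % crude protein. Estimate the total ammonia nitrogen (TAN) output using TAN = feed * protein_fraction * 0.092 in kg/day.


Protein in feed = 64.9 * 44/100 = 28.556 kg/day
TAN = protein * 0.092 = 28.556 * 0.092 = 2.627152 kg/day

2.627152 kg/day


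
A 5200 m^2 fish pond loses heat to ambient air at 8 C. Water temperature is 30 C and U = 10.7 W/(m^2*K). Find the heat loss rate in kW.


Temperature difference dT = 30 - 8 = 22 K
Heat loss (W) = U * A * dT = 10.7 * 5200 * 22 = 1224080 W
Convert to kW: 1224080 / 1000 = 1224.08 kW

1224.08 kW


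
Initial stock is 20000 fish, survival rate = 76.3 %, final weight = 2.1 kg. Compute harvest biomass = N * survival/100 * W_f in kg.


Survivors = 20000 * 76.3/100 = 15260 fish
Harvest biomass = survivors * W_f = 15260 * 2.1 = 32046 kg

32046 kg


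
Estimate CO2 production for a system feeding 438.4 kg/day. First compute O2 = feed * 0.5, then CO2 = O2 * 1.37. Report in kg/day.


O2 = 438.4 * 0.5 = 219.2
CO2 = 219.2 * 1.37 = 300.304

300.304 kg/day


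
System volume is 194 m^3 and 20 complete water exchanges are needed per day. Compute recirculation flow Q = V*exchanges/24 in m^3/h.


Daily recirculation volume = 194 m^3 * 20 = 3880 m^3/day
Flow rate Q = daily volume / 24 h = 3880 / 24 = 161.667 m^3/h

161.667 m^3/h


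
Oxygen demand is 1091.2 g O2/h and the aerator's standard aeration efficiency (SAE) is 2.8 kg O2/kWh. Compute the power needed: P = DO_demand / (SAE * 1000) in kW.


SAE in g O2/kWh = 2.8 * 1000 = 2800 g/kWh
P = DO_demand / SAE_g = 1091.2 / 2800 = 0.389714 kW

0.389714 kW


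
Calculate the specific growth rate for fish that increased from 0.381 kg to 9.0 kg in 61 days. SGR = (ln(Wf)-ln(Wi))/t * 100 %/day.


ln(W_f) = ln(9.0) = 2.1972246
ln(W_i) = ln(0.381) = -0.9649559
ln(W_f) - ln(W_i) = 2.1972246 - -0.9649559 = 3.1621805
SGR = 3.1621805 / 61 * 100 = 5.1839 %/day

5.1839 %/day


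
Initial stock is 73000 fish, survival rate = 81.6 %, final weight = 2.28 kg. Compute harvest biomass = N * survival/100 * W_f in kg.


Survivors = 73000 * 81.6/100 = 59568 fish
Harvest biomass = survivors * W_f = 59568 * 2.28 = 135815.04 kg

135815.04 kg


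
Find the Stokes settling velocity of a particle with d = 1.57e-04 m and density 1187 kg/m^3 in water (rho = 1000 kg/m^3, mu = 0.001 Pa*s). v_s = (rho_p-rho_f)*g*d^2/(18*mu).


Density difference: rho_p - rho_f = 1187 - 1000 = 187 kg/m^3
d^2 = (1.57e-04)^2 = 2.4649e-08 m^2
Numerator = (rho_p - rho_f) * g * d^2 = 187 * 9.81 * 2.4649e-08 = 4.5217851e-05
Denominator = 18 * mu = 18 * 0.001 = 0.018
v_s = 4.5217851e-05 / 0.018 = 0.0025121 m/s
Check: Re = rho_f * v_s * d / mu = 1000 * 0.0025121 * 1.57e-04 / 0.001 = 0.394 < 1, so Stokes' law applies.

0.0025121 m/s


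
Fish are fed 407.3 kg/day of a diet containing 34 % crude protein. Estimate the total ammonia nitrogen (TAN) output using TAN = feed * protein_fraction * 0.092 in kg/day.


Protein in feed = 407.3 * 34/100 = 138.482 kg/day
TAN = protein * 0.092 = 138.482 * 0.092 = 12.740344 kg/day

12.740344 kg/day


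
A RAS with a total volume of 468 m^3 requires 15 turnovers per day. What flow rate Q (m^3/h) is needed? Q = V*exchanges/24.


Daily recirculation volume = 468 m^3 * 15 = 7020 m^3/day
Flow rate Q = daily volume / 24 h = 7020 / 24 = 292.5 m^3/h

292.5 m^3/h


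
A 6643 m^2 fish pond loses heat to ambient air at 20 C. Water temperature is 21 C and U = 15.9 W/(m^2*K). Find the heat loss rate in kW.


Temperature difference dT = 21 - 20 = 1 K
Heat loss (W) = U * A * dT = 15.9 * 6643 * 1 = 105623.7 W
Convert to kW: 105623.7 / 1000 = 105.6237 kW

105.6237 kW


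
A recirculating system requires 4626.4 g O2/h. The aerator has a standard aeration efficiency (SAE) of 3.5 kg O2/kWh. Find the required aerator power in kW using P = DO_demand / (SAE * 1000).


SAE in g O2/kWh = 3.5 * 1000 = 3500 g/kWh
P = DO_demand / SAE_g = 4626.4 / 3500 = 1.32183 kW

1.32183 kW


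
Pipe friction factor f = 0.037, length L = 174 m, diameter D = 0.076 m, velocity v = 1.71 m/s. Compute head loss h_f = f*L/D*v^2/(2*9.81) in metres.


v^2 = 1.71^2 = 2.9241 m^2/s^2
L/D = 174/0.076 = 2289.4737
h_f = f*(L/D)*v^2/(2g) = 0.037 * 2289.4737 * 2.9241 / 19.62 = 12.625 m

12.625 m


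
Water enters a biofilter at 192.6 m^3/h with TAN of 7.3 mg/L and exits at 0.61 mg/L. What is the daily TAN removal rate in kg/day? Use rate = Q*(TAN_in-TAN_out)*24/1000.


Concentration drop: TAN_in - TAN_out = 7.3 - 0.61 = 6.69 mg/L
Hourly TAN removed = Q * dTAN = 192.6 m^3/h * 6.69 mg/L = 1288.494 g/h  (m^3/h * mg/L = g/h)
Daily TAN removed = 1288.494 * 24 = 30923.856 g/day
Convert to kg/day: 30923.856 / 1000 = 30.923856 kg/day

30.923856 kg/day


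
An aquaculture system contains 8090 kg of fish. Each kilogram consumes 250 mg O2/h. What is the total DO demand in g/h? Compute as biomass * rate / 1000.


Total O2 consumption (mg/h) = 8090 kg * 250 mg/(kg*h) = 2022500 mg/h
Convert to g/h: 2022500 / 1000 = 2022.5 g/h

2022.5 g/h


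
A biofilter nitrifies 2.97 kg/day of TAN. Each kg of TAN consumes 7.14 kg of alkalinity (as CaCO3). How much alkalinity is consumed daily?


Alkalinity factor: 7.14 kg CaCO3 consumed per kg TAN nitrified
alk = 2.97 kg TAN * 7.14 = 21.2058 kg CaCO3/day

21.2058 kg CaCO3/day


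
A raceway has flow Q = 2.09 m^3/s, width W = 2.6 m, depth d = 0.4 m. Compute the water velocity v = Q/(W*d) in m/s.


Cross-sectional area = W * d = 2.6 * 0.4 = 1.04 m^2
Velocity = Q / A = 2.09 / 1.04 = 2.00962 m/s

2.00962 m/s


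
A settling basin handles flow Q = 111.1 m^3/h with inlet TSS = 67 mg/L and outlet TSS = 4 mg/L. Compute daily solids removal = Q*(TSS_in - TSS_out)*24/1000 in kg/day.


Concentration drop: TSS_in - TSS_out = 67 - 4 = 63 mg/L
Hourly solids removed = Q * dTSS = 111.1 m^3/h * 63 mg/L = 6999.3 g/h  (m^3/h * mg/L = g/h)
Daily solids removed = 6999.3 * 24 = 167983.2 g/day
Convert g to kg: 167983.2 / 1000 = 167.9832 kg/day

167.9832 kg/day


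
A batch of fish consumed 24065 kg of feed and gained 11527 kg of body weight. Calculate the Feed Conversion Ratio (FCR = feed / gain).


FCR = feed consumed / weight gained
FCR = 24065 kg / 11527 kg = 2.08771

2.08771


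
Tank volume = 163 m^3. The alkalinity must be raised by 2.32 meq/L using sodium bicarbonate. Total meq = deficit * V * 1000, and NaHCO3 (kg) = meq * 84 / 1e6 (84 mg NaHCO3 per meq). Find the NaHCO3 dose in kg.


Tank volume in L = 163 m^3 * 1000 = 163000 L
Total meq required = 2.32 meq/L * 163000 L = 378160 meq
NaHCO3 mass = 378160 meq * 84 mg/meq / 1e6 = 31.7654 kg

31.7654 kg


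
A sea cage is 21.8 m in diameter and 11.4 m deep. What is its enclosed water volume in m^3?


r = d/2 = 21.8/2 = 10.9 m
Base area = pi*r^2 = pi*10.9^2 = 373.25262 m^2
Volume = 373.25262 * 11.4 = 4255.08 m^3

4255.08 m^3


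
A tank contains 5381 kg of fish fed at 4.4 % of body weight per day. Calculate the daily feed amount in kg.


Feeding rate fraction = 4.4% / 100 = 0.044
Daily feed = 5381 kg * 0.044 = 236.764 kg/day

236.764 kg/day


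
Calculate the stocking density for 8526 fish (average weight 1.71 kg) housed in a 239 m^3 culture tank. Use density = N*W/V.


Total biomass = 8526 fish * 1.71 kg = 14579.46 kg
Density = total biomass / volume = 14579.46 / 239 = 61.0019 kg/m^3

61.0019 kg/m^3


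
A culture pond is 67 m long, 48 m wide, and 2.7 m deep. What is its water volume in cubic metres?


Base area = L * W = 67 * 48 = 3216 m^2
Volume = area * depth = 3216 * 2.7 = 8683.2 m^3

8683.2 m^3


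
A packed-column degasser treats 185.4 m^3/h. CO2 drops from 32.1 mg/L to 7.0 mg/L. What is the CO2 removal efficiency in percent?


CO2_out / CO2_in = 7.0 / 32.1 = 0.21806854
Fraction remaining = 0.21806854
efficiency = (1 - 0.21806854) * 100 = 78.1931 %

78.1931 %


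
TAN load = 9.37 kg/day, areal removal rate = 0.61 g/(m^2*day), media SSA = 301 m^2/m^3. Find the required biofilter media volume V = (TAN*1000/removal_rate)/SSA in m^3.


A = 9.37*1000 / 0.61 = 15360.656 m^2
V = 15360.656 / 301 = 51.0321

51.0321 m^3


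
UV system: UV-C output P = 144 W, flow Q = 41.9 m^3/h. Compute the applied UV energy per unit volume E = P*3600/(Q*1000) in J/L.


Energy delivered per hour = 144 W * 3600 s = 518400 J/h
Volume treated per hour = 41.9 m^3/h * 1000 = 41900 L/h
dose = 518400 / 41900 = 12.3723 J/L

12.3723 J/L


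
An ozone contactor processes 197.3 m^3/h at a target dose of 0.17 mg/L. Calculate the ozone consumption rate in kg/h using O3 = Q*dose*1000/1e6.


O3 demand (mg/h) = Q * dose * 1000 = 197.3 * 0.17 * 1000 = 33541 mg/h
Convert mg to kg: 33541 / 1e6 = 0.033541 kg/h

0.033541 kg/h


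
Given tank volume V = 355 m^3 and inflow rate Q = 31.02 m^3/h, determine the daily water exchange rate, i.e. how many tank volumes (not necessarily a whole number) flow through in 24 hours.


Daily flow volume = 31.02 m^3/h * 24 h = 744.48 m^3/day
Exchanges = daily flow / tank volume = 744.48 / 355 = 2.09713 exchanges/day

2.09713 exchanges/day


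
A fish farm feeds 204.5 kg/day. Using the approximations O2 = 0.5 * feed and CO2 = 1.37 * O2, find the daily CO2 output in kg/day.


O2 = 204.5 * 0.5 = 102.25
CO2 = 102.25 * 1.37 = 140.0825

140.0825 kg/day


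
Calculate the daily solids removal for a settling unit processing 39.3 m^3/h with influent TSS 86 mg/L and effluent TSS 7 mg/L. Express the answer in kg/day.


Concentration drop: TSS_in - TSS_out = 86 - 7 = 79 mg/L
Hourly solids removed = Q * dTSS = 39.3 m^3/h * 79 mg/L = 3104.7 g/h  (m^3/h * mg/L = g/h)
Daily solids removed = 3104.7 * 24 = 74512.8 g/day
Convert g to kg: 74512.8 / 1000 = 74.5128 kg/day

74.5128 kg/day


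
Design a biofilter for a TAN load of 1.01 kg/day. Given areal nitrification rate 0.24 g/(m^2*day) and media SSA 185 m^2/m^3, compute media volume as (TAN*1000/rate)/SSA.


A = 1.01*1000 / 0.24 = 4208.3333 m^2
V = 4208.3333 / 185 = 22.7477

22.7477 m^3


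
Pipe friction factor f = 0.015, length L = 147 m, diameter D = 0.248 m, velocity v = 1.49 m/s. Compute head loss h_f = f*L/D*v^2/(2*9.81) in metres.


v^2 = 1.49^2 = 2.2201 m^2/s^2
L/D = 147/0.248 = 592.74194
h_f = f*(L/D)*v^2/(2g) = 0.015 * 592.74194 * 2.2201 / 19.62 = 1.00608 m

1.00608 m


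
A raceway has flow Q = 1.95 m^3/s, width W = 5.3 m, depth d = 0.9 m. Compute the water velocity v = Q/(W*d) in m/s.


Cross-sectional area = W * d = 5.3 * 0.9 = 4.77 m^2
Velocity = Q / A = 1.95 / 4.77 = 0.408805 m/s

0.408805 m/s


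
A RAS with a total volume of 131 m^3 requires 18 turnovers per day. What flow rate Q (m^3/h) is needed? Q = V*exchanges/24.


Daily recirculation volume = 131 m^3 * 18 = 2358 m^3/day
Flow rate Q = daily volume / 24 h = 2358 / 24 = 98.25 m^3/h

98.25 m^3/h


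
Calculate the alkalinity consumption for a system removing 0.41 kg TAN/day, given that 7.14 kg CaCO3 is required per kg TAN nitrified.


Alkalinity factor: 7.14 kg CaCO3 consumed per kg TAN nitrified
alk = 0.41 kg TAN * 7.14 = 2.9274 kg CaCO3/day

2.9274 kg CaCO3/day
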